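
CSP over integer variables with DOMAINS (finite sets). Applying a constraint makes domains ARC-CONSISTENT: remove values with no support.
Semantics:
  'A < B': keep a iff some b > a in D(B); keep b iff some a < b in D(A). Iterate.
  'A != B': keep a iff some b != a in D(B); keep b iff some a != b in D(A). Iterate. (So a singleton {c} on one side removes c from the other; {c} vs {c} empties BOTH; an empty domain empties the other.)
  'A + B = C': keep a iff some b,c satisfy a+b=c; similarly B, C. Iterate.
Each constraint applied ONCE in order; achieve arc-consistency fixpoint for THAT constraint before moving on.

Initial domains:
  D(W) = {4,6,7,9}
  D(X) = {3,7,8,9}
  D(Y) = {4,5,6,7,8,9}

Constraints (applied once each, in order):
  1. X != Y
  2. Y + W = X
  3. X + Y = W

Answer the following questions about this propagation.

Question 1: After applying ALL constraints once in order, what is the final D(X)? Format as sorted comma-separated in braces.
Answer: {}

Derivation:
Constraint 1 (X != Y) on D(X)={3,7,8,9} D(Y)={4,5,6,7,8,9}: no change
Constraint 2 (Y + W = X) on D(Y)={4,5,6,7,8,9} D(W)={4,6,7,9} D(X)={3,7,8,9}: Y {4,5,6,7,8,9}->{4,5}; W {4,6,7,9}->{4}; X {3,7,8,9}->{8,9}
Constraint 3 (X + Y = W) on D(X)={8,9} D(Y)={4,5} D(W)={4}: X {8,9}->{}; Y {4,5}->{}; W {4}->{}
So after all 3 constraints: D(X) = {}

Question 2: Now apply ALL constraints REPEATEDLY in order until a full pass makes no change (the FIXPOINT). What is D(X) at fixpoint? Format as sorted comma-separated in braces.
pass 0 (initial): D(X)={3,7,8,9}
pass 1: W {4,6,7,9}->{}; X {3,7,8,9}->{}; Y {4,5,6,7,8,9}->{}
pass 2: no change
Fixpoint after 2 passes: D(X) = {}

Answer: {}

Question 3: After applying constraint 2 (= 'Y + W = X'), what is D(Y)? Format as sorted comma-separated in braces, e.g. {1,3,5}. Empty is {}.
Constraint 1 (X != Y) on D(X)={3,7,8,9} D(Y)={4,5,6,7,8,9}: no change
Constraint 2 (Y + W = X) on D(Y)={4,5,6,7,8,9} D(W)={4,6,7,9} D(X)={3,7,8,9}: Y {4,5,6,7,8,9}->{4,5}; W {4,6,7,9}->{4}; X {3,7,8,9}->{8,9}
So after constraint 2: D(Y) = {4,5}

Answer: {4,5}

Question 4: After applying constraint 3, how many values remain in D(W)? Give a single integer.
Constraint 1 (X != Y) on D(X)={3,7,8,9} D(Y)={4,5,6,7,8,9}: no change
Constraint 2 (Y + W = X) on D(Y)={4,5,6,7,8,9} D(W)={4,6,7,9} D(X)={3,7,8,9}: Y {4,5,6,7,8,9}->{4,5}; W {4,6,7,9}->{4}; X {3,7,8,9}->{8,9}
Constraint 3 (X + Y = W) on D(X)={8,9} D(Y)={4,5} D(W)={4}: X {8,9}->{}; Y {4,5}->{}; W {4}->{}
So after constraint 3: D(W)={}, size = 0

Answer: 0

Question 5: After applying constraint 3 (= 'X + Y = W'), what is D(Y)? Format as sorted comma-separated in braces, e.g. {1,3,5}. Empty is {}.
Constraint 1 (X != Y) on D(X)={3,7,8,9} D(Y)={4,5,6,7,8,9}: no change
Constraint 2 (Y + W = X) on D(Y)={4,5,6,7,8,9} D(W)={4,6,7,9} D(X)={3,7,8,9}: Y {4,5,6,7,8,9}->{4,5}; W {4,6,7,9}->{4}; X {3,7,8,9}->{8,9}
Constraint 3 (X + Y = W) on D(X)={8,9} D(Y)={4,5} D(W)={4}: X {8,9}->{}; Y {4,5}->{}; W {4}->{}
So after constraint 3: D(Y) = {}

Answer: {}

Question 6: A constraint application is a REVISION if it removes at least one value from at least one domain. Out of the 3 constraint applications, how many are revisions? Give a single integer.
Answer: 2

Derivation:
Constraint 1 (X != Y) on D(X)={3,7,8,9} D(Y)={4,5,6,7,8,9}: no change => not a revision
Constraint 2 (Y + W = X) on D(Y)={4,5,6,7,8,9} D(W)={4,6,7,9} D(X)={3,7,8,9}: Y {4,5,6,7,8,9}->{4,5}; W {4,6,7,9}->{4}; X {3,7,8,9}->{8,9} => REVISION
Constraint 3 (X + Y = W) on D(X)={8,9} D(Y)={4,5} D(W)={4}: X {8,9}->{}; Y {4,5}->{}; W {4}->{} => REVISION
Total revisions = 2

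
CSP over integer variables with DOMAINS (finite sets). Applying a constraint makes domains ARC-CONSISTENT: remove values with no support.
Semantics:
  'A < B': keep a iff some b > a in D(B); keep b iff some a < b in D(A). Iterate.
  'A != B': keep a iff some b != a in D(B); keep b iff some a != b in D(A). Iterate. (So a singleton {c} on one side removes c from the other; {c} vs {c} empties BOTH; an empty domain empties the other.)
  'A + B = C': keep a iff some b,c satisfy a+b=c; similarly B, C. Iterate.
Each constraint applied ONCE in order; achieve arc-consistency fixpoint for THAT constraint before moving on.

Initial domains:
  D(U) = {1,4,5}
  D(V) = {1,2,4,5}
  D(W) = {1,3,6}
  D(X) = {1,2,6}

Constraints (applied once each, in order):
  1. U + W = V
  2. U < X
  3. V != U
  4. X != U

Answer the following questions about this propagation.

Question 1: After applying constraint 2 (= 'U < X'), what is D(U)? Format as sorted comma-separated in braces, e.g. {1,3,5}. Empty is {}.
Answer: {1,4}

Derivation:
Constraint 1 (U + W = V) on D(U)={1,4,5} D(W)={1,3,6} D(V)={1,2,4,5}: U {1,4,5}->{1,4}; W {1,3,6}->{1,3}; V {1,2,4,5}->{2,4,5}
Constraint 2 (U < X) on D(U)={1,4} D(X)={1,2,6}: X {1,2,6}->{2,6}
So after constraint 2: D(U) = {1,4}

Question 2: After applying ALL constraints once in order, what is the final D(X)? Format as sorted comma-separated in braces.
Constraint 1 (U + W = V) on D(U)={1,4,5} D(W)={1,3,6} D(V)={1,2,4,5}: U {1,4,5}->{1,4}; W {1,3,6}->{1,3}; V {1,2,4,5}->{2,4,5}
Constraint 2 (U < X) on D(U)={1,4} D(X)={1,2,6}: X {1,2,6}->{2,6}
Constraint 3 (V != U) on D(V)={2,4,5} D(U)={1,4}: no change
Constraint 4 (X != U) on D(X)={2,6} D(U)={1,4}: no change
So after all 4 constraints: D(X) = {2,6}

Answer: {2,6}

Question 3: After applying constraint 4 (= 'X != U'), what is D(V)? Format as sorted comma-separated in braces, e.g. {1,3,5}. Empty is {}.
Answer: {2,4,5}

Derivation:
Constraint 1 (U + W = V) on D(U)={1,4,5} D(W)={1,3,6} D(V)={1,2,4,5}: U {1,4,5}->{1,4}; W {1,3,6}->{1,3}; V {1,2,4,5}->{2,4,5}
Constraint 2 (U < X) on D(U)={1,4} D(X)={1,2,6}: X {1,2,6}->{2,6}
Constraint 3 (V != U) on D(V)={2,4,5} D(U)={1,4}: no change
Constraint 4 (X != U) on D(X)={2,6} D(U)={1,4}: no change
So after constraint 4: D(V) = {2,4,5}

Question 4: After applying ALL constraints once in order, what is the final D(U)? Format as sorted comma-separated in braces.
Answer: {1,4}

Derivation:
Constraint 1 (U + W = V) on D(U)={1,4,5} D(W)={1,3,6} D(V)={1,2,4,5}: U {1,4,5}->{1,4}; W {1,3,6}->{1,3}; V {1,2,4,5}->{2,4,5}
Constraint 2 (U < X) on D(U)={1,4} D(X)={1,2,6}: X {1,2,6}->{2,6}
Constraint 3 (V != U) on D(V)={2,4,5} D(U)={1,4}: no change
Constraint 4 (X != U) on D(X)={2,6} D(U)={1,4}: no change
So after all 4 constraints: D(U) = {1,4}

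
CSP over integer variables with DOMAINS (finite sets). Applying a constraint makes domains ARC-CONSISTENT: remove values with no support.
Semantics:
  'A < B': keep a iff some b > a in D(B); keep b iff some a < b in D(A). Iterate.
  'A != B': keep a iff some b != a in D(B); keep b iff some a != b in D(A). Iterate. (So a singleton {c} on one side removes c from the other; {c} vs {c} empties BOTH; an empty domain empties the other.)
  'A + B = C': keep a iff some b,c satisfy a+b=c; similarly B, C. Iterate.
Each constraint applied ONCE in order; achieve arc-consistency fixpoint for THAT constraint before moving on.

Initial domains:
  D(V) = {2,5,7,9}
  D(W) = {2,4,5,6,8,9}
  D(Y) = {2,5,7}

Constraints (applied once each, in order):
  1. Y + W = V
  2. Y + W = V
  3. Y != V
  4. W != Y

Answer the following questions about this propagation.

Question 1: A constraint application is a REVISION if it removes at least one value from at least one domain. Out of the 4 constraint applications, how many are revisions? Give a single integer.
Constraint 1 (Y + W = V) on D(Y)={2,5,7} D(W)={2,4,5,6,8,9} D(V)={2,5,7,9}: W {2,4,5,6,8,9}->{2,4,5}; V {2,5,7,9}->{7,9} => REVISION
Constraint 2 (Y + W = V) on D(Y)={2,5,7} D(W)={2,4,5} D(V)={7,9}: no change => not a revision
Constraint 3 (Y != V) on D(Y)={2,5,7} D(V)={7,9}: no change => not a revision
Constraint 4 (W != Y) on D(W)={2,4,5} D(Y)={2,5,7}: no change => not a revision
Total revisions = 1

Answer: 1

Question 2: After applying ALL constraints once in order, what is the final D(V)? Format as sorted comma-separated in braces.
Answer: {7,9}

Derivation:
Constraint 1 (Y + W = V) on D(Y)={2,5,7} D(W)={2,4,5,6,8,9} D(V)={2,5,7,9}: W {2,4,5,6,8,9}->{2,4,5}; V {2,5,7,9}->{7,9}
Constraint 2 (Y + W = V) on D(Y)={2,5,7} D(W)={2,4,5} D(V)={7,9}: no change
Constraint 3 (Y != V) on D(Y)={2,5,7} D(V)={7,9}: no change
Constraint 4 (W != Y) on D(W)={2,4,5} D(Y)={2,5,7}: no change
So after all 4 constraints: D(V) = {7,9}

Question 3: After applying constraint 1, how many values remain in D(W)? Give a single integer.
Constraint 1 (Y + W = V) on D(Y)={2,5,7} D(W)={2,4,5,6,8,9} D(V)={2,5,7,9}: W {2,4,5,6,8,9}->{2,4,5}; V {2,5,7,9}->{7,9}
So after constraint 1: D(W)={2,4,5}, size = 3

Answer: 3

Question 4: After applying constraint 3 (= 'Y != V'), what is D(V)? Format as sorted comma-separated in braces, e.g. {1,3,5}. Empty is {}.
Constraint 1 (Y + W = V) on D(Y)={2,5,7} D(W)={2,4,5,6,8,9} D(V)={2,5,7,9}: W {2,4,5,6,8,9}->{2,4,5}; V {2,5,7,9}->{7,9}
Constraint 2 (Y + W = V) on D(Y)={2,5,7} D(W)={2,4,5} D(V)={7,9}: no change
Constraint 3 (Y != V) on D(Y)={2,5,7} D(V)={7,9}: no change
So after constraint 3: D(V) = {7,9}

Answer: {7,9}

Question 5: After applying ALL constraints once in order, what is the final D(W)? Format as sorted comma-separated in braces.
Answer: {2,4,5}

Derivation:
Constraint 1 (Y + W = V) on D(Y)={2,5,7} D(W)={2,4,5,6,8,9} D(V)={2,5,7,9}: W {2,4,5,6,8,9}->{2,4,5}; V {2,5,7,9}->{7,9}
Constraint 2 (Y + W = V) on D(Y)={2,5,7} D(W)={2,4,5} D(V)={7,9}: no change
Constraint 3 (Y != V) on D(Y)={2,5,7} D(V)={7,9}: no change
Constraint 4 (W != Y) on D(W)={2,4,5} D(Y)={2,5,7}: no change
So after all 4 constraints: D(W) = {2,4,5}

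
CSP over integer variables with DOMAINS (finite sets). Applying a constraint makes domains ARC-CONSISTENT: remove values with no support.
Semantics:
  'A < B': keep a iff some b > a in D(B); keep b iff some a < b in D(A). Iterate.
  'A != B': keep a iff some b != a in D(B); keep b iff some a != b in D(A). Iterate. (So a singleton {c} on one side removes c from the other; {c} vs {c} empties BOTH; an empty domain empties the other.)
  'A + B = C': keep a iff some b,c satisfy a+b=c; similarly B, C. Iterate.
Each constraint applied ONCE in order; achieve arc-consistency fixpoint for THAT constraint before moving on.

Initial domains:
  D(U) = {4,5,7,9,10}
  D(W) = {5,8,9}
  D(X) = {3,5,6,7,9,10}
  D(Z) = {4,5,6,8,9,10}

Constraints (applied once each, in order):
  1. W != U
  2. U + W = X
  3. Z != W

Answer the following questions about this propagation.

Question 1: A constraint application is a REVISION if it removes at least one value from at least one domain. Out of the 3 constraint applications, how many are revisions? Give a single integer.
Answer: 2

Derivation:
Constraint 1 (W != U) on D(W)={5,8,9} D(U)={4,5,7,9,10}: no change => not a revision
Constraint 2 (U + W = X) on D(U)={4,5,7,9,10} D(W)={5,8,9} D(X)={3,5,6,7,9,10}: U {4,5,7,9,10}->{4,5}; W {5,8,9}->{5}; X {3,5,6,7,9,10}->{9,10} => REVISION
Constraint 3 (Z != W) on D(Z)={4,5,6,8,9,10} D(W)={5}: Z {4,5,6,8,9,10}->{4,6,8,9,10} => REVISION
Total revisions = 2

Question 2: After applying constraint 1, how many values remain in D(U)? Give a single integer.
Answer: 5

Derivation:
Constraint 1 (W != U) on D(W)={5,8,9} D(U)={4,5,7,9,10}: no change
So after constraint 1: D(U)={4,5,7,9,10}, size = 5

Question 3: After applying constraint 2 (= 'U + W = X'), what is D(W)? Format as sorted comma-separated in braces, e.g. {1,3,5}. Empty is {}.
Constraint 1 (W != U) on D(W)={5,8,9} D(U)={4,5,7,9,10}: no change
Constraint 2 (U + W = X) on D(U)={4,5,7,9,10} D(W)={5,8,9} D(X)={3,5,6,7,9,10}: U {4,5,7,9,10}->{4,5}; W {5,8,9}->{5}; X {3,5,6,7,9,10}->{9,10}
So after constraint 2: D(W) = {5}

Answer: {5}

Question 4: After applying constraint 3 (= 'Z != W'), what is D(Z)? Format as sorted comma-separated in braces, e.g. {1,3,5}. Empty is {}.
Constraint 1 (W != U) on D(W)={5,8,9} D(U)={4,5,7,9,10}: no change
Constraint 2 (U + W = X) on D(U)={4,5,7,9,10} D(W)={5,8,9} D(X)={3,5,6,7,9,10}: U {4,5,7,9,10}->{4,5}; W {5,8,9}->{5}; X {3,5,6,7,9,10}->{9,10}
Constraint 3 (Z != W) on D(Z)={4,5,6,8,9,10} D(W)={5}: Z {4,5,6,8,9,10}->{4,6,8,9,10}
So after constraint 3: D(Z) = {4,6,8,9,10}

Answer: {4,6,8,9,10}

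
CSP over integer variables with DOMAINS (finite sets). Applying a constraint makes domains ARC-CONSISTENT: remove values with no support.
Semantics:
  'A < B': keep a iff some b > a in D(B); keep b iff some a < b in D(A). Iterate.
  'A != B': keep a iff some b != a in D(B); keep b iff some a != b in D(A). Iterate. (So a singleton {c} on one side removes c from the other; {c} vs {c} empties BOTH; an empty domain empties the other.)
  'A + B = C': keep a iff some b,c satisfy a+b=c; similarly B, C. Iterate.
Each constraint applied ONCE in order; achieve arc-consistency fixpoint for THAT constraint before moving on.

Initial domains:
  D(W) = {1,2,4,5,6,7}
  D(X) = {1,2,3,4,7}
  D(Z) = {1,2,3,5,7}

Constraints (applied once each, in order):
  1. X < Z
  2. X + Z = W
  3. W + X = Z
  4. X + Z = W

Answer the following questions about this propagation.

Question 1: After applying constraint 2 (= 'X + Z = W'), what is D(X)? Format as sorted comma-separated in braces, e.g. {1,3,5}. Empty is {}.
Constraint 1 (X < Z) on D(X)={1,2,3,4,7} D(Z)={1,2,3,5,7}: X {1,2,3,4,7}->{1,2,3,4}; Z {1,2,3,5,7}->{2,3,5,7}
Constraint 2 (X + Z = W) on D(X)={1,2,3,4} D(Z)={2,3,5,7} D(W)={1,2,4,5,6,7}: Z {2,3,5,7}->{2,3,5}; W {1,2,4,5,6,7}->{4,5,6,7}
So after constraint 2: D(X) = {1,2,3,4}

Answer: {1,2,3,4}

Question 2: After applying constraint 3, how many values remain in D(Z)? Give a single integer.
Constraint 1 (X < Z) on D(X)={1,2,3,4,7} D(Z)={1,2,3,5,7}: X {1,2,3,4,7}->{1,2,3,4}; Z {1,2,3,5,7}->{2,3,5,7}
Constraint 2 (X + Z = W) on D(X)={1,2,3,4} D(Z)={2,3,5,7} D(W)={1,2,4,5,6,7}: Z {2,3,5,7}->{2,3,5}; W {1,2,4,5,6,7}->{4,5,6,7}
Constraint 3 (W + X = Z) on D(W)={4,5,6,7} D(X)={1,2,3,4} D(Z)={2,3,5}: W {4,5,6,7}->{4}; X {1,2,3,4}->{1}; Z {2,3,5}->{5}
So after constraint 3: D(Z)={5}, size = 1

Answer: 1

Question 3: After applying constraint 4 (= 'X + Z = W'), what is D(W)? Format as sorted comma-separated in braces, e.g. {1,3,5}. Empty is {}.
Answer: {}

Derivation:
Constraint 1 (X < Z) on D(X)={1,2,3,4,7} D(Z)={1,2,3,5,7}: X {1,2,3,4,7}->{1,2,3,4}; Z {1,2,3,5,7}->{2,3,5,7}
Constraint 2 (X + Z = W) on D(X)={1,2,3,4} D(Z)={2,3,5,7} D(W)={1,2,4,5,6,7}: Z {2,3,5,7}->{2,3,5}; W {1,2,4,5,6,7}->{4,5,6,7}
Constraint 3 (W + X = Z) on D(W)={4,5,6,7} D(X)={1,2,3,4} D(Z)={2,3,5}: W {4,5,6,7}->{4}; X {1,2,3,4}->{1}; Z {2,3,5}->{5}
Constraint 4 (X + Z = W) on D(X)={1} D(Z)={5} D(W)={4}: X {1}->{}; Z {5}->{}; W {4}->{}
So after constraint 4: D(W) = {}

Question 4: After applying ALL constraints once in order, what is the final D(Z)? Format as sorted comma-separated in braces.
Constraint 1 (X < Z) on D(X)={1,2,3,4,7} D(Z)={1,2,3,5,7}: X {1,2,3,4,7}->{1,2,3,4}; Z {1,2,3,5,7}->{2,3,5,7}
Constraint 2 (X + Z = W) on D(X)={1,2,3,4} D(Z)={2,3,5,7} D(W)={1,2,4,5,6,7}: Z {2,3,5,7}->{2,3,5}; W {1,2,4,5,6,7}->{4,5,6,7}
Constraint 3 (W + X = Z) on D(W)={4,5,6,7} D(X)={1,2,3,4} D(Z)={2,3,5}: W {4,5,6,7}->{4}; X {1,2,3,4}->{1}; Z {2,3,5}->{5}
Constraint 4 (X + Z = W) on D(X)={1} D(Z)={5} D(W)={4}: X {1}->{}; Z {5}->{}; W {4}->{}
So after all 4 constraints: D(Z) = {}

Answer: {}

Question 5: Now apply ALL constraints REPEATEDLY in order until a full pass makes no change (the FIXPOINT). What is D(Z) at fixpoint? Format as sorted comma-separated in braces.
Answer: {}

Derivation:
pass 0 (initial): D(Z)={1,2,3,5,7}
pass 1: W {1,2,4,5,6,7}->{}; X {1,2,3,4,7}->{}; Z {1,2,3,5,7}->{}
pass 2: no change
Fixpoint after 2 passes: D(Z) = {}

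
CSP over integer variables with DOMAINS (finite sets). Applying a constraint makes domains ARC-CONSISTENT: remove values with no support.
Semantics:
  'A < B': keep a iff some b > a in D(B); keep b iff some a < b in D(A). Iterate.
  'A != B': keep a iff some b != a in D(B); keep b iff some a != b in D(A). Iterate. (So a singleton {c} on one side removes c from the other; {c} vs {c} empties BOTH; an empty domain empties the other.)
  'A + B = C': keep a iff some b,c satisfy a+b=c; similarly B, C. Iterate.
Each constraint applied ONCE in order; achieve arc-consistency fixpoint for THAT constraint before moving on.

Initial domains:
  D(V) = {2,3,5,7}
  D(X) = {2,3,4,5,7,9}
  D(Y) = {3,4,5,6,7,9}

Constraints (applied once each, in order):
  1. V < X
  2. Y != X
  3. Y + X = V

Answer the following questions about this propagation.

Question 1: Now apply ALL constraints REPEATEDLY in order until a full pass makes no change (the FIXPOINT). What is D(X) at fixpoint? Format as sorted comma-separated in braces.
Answer: {}

Derivation:
pass 0 (initial): D(X)={2,3,4,5,7,9}
pass 1: V {2,3,5,7}->{7}; X {2,3,4,5,7,9}->{3,4}; Y {3,4,5,6,7,9}->{3,4}
pass 2: V {7}->{}; X {3,4}->{}; Y {3,4}->{}
pass 3: no change
Fixpoint after 3 passes: D(X) = {}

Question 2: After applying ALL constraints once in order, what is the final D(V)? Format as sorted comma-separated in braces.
Constraint 1 (V < X) on D(V)={2,3,5,7} D(X)={2,3,4,5,7,9}: X {2,3,4,5,7,9}->{3,4,5,7,9}
Constraint 2 (Y != X) on D(Y)={3,4,5,6,7,9} D(X)={3,4,5,7,9}: no change
Constraint 3 (Y + X = V) on D(Y)={3,4,5,6,7,9} D(X)={3,4,5,7,9} D(V)={2,3,5,7}: Y {3,4,5,6,7,9}->{3,4}; X {3,4,5,7,9}->{3,4}; V {2,3,5,7}->{7}
So after all 3 constraints: D(V) = {7}

Answer: {7}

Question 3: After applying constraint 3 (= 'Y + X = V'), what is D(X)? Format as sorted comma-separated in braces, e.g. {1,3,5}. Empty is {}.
Answer: {3,4}

Derivation:
Constraint 1 (V < X) on D(V)={2,3,5,7} D(X)={2,3,4,5,7,9}: X {2,3,4,5,7,9}->{3,4,5,7,9}
Constraint 2 (Y != X) on D(Y)={3,4,5,6,7,9} D(X)={3,4,5,7,9}: no change
Constraint 3 (Y + X = V) on D(Y)={3,4,5,6,7,9} D(X)={3,4,5,7,9} D(V)={2,3,5,7}: Y {3,4,5,6,7,9}->{3,4}; X {3,4,5,7,9}->{3,4}; V {2,3,5,7}->{7}
So after constraint 3: D(X) = {3,4}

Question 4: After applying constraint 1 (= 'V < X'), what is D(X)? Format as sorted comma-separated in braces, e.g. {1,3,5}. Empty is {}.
Answer: {3,4,5,7,9}

Derivation:
Constraint 1 (V < X) on D(V)={2,3,5,7} D(X)={2,3,4,5,7,9}: X {2,3,4,5,7,9}->{3,4,5,7,9}
So after constraint 1: D(X) = {3,4,5,7,9}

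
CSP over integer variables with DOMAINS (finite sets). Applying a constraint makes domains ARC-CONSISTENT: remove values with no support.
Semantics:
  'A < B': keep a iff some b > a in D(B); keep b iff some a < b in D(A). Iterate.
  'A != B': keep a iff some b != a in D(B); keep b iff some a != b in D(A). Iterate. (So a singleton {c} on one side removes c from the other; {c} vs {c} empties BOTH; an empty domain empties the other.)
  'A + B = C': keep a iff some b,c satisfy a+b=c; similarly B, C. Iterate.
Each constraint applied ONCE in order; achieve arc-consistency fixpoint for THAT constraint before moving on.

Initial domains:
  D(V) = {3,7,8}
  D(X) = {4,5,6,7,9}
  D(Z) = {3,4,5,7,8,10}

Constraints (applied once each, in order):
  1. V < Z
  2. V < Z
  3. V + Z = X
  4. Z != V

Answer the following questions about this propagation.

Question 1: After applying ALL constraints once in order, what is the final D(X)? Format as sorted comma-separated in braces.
Constraint 1 (V < Z) on D(V)={3,7,8} D(Z)={3,4,5,7,8,10}: Z {3,4,5,7,8,10}->{4,5,7,8,10}
Constraint 2 (V < Z) on D(V)={3,7,8} D(Z)={4,5,7,8,10}: no change
Constraint 3 (V + Z = X) on D(V)={3,7,8} D(Z)={4,5,7,8,10} D(X)={4,5,6,7,9}: V {3,7,8}->{3}; Z {4,5,7,8,10}->{4}; X {4,5,6,7,9}->{7}
Constraint 4 (Z != V) on D(Z)={4} D(V)={3}: no change
So after all 4 constraints: D(X) = {7}

Answer: {7}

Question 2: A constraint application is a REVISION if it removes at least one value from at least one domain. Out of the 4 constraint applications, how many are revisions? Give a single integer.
Answer: 2

Derivation:
Constraint 1 (V < Z) on D(V)={3,7,8} D(Z)={3,4,5,7,8,10}: Z {3,4,5,7,8,10}->{4,5,7,8,10} => REVISION
Constraint 2 (V < Z) on D(V)={3,7,8} D(Z)={4,5,7,8,10}: no change => not a revision
Constraint 3 (V + Z = X) on D(V)={3,7,8} D(Z)={4,5,7,8,10} D(X)={4,5,6,7,9}: V {3,7,8}->{3}; Z {4,5,7,8,10}->{4}; X {4,5,6,7,9}->{7} => REVISION
Constraint 4 (Z != V) on D(Z)={4} D(V)={3}: no change => not a revision
Total revisions = 2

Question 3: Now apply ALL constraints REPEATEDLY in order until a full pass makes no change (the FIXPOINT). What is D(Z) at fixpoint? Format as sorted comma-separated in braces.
Answer: {4}

Derivation:
pass 0 (initial): D(Z)={3,4,5,7,8,10}
pass 1: V {3,7,8}->{3}; X {4,5,6,7,9}->{7}; Z {3,4,5,7,8,10}->{4}
pass 2: no change
Fixpoint after 2 passes: D(Z) = {4}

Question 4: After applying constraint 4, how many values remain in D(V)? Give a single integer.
Constraint 1 (V < Z) on D(V)={3,7,8} D(Z)={3,4,5,7,8,10}: Z {3,4,5,7,8,10}->{4,5,7,8,10}
Constraint 2 (V < Z) on D(V)={3,7,8} D(Z)={4,5,7,8,10}: no change
Constraint 3 (V + Z = X) on D(V)={3,7,8} D(Z)={4,5,7,8,10} D(X)={4,5,6,7,9}: V {3,7,8}->{3}; Z {4,5,7,8,10}->{4}; X {4,5,6,7,9}->{7}
Constraint 4 (Z != V) on D(Z)={4} D(V)={3}: no change
So after constraint 4: D(V)={3}, size = 1

Answer: 1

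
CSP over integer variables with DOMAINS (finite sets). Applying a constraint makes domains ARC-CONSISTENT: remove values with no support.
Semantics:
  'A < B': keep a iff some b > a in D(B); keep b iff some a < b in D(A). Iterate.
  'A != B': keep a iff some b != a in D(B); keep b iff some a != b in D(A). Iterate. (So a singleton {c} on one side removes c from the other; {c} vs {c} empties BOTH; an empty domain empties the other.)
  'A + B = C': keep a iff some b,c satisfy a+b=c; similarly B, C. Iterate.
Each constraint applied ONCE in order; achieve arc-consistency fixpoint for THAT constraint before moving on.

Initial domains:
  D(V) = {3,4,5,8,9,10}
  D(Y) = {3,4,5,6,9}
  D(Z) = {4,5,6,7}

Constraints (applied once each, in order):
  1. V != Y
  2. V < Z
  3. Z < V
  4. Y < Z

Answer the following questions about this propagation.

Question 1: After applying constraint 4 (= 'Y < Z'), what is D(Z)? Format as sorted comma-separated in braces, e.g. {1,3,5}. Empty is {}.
Answer: {4}

Derivation:
Constraint 1 (V != Y) on D(V)={3,4,5,8,9,10} D(Y)={3,4,5,6,9}: no change
Constraint 2 (V < Z) on D(V)={3,4,5,8,9,10} D(Z)={4,5,6,7}: V {3,4,5,8,9,10}->{3,4,5}
Constraint 3 (Z < V) on D(Z)={4,5,6,7} D(V)={3,4,5}: Z {4,5,6,7}->{4}; V {3,4,5}->{5}
Constraint 4 (Y < Z) on D(Y)={3,4,5,6,9} D(Z)={4}: Y {3,4,5,6,9}->{3}
So after constraint 4: D(Z) = {4}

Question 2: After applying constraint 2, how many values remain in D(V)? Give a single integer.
Answer: 3

Derivation:
Constraint 1 (V != Y) on D(V)={3,4,5,8,9,10} D(Y)={3,4,5,6,9}: no change
Constraint 2 (V < Z) on D(V)={3,4,5,8,9,10} D(Z)={4,5,6,7}: V {3,4,5,8,9,10}->{3,4,5}
So after constraint 2: D(V)={3,4,5}, size = 3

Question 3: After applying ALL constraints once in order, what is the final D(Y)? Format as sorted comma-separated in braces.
Constraint 1 (V != Y) on D(V)={3,4,5,8,9,10} D(Y)={3,4,5,6,9}: no change
Constraint 2 (V < Z) on D(V)={3,4,5,8,9,10} D(Z)={4,5,6,7}: V {3,4,5,8,9,10}->{3,4,5}
Constraint 3 (Z < V) on D(Z)={4,5,6,7} D(V)={3,4,5}: Z {4,5,6,7}->{4}; V {3,4,5}->{5}
Constraint 4 (Y < Z) on D(Y)={3,4,5,6,9} D(Z)={4}: Y {3,4,5,6,9}->{3}
So after all 4 constraints: D(Y) = {3}

Answer: {3}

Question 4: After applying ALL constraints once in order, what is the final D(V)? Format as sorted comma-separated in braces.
Answer: {5}

Derivation:
Constraint 1 (V != Y) on D(V)={3,4,5,8,9,10} D(Y)={3,4,5,6,9}: no change
Constraint 2 (V < Z) on D(V)={3,4,5,8,9,10} D(Z)={4,5,6,7}: V {3,4,5,8,9,10}->{3,4,5}
Constraint 3 (Z < V) on D(Z)={4,5,6,7} D(V)={3,4,5}: Z {4,5,6,7}->{4}; V {3,4,5}->{5}
Constraint 4 (Y < Z) on D(Y)={3,4,5,6,9} D(Z)={4}: Y {3,4,5,6,9}->{3}
So after all 4 constraints: D(V) = {5}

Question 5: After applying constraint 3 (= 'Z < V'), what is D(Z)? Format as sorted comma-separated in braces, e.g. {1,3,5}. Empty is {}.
Constraint 1 (V != Y) on D(V)={3,4,5,8,9,10} D(Y)={3,4,5,6,9}: no change
Constraint 2 (V < Z) on D(V)={3,4,5,8,9,10} D(Z)={4,5,6,7}: V {3,4,5,8,9,10}->{3,4,5}
Constraint 3 (Z < V) on D(Z)={4,5,6,7} D(V)={3,4,5}: Z {4,5,6,7}->{4}; V {3,4,5}->{5}
So after constraint 3: D(Z) = {4}

Answer: {4}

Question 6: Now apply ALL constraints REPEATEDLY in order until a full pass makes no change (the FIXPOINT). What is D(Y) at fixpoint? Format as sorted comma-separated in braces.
Answer: {}

Derivation:
pass 0 (initial): D(Y)={3,4,5,6,9}
pass 1: V {3,4,5,8,9,10}->{5}; Y {3,4,5,6,9}->{3}; Z {4,5,6,7}->{4}
pass 2: V {5}->{}; Y {3}->{}; Z {4}->{}
pass 3: no change
Fixpoint after 3 passes: D(Y) = {}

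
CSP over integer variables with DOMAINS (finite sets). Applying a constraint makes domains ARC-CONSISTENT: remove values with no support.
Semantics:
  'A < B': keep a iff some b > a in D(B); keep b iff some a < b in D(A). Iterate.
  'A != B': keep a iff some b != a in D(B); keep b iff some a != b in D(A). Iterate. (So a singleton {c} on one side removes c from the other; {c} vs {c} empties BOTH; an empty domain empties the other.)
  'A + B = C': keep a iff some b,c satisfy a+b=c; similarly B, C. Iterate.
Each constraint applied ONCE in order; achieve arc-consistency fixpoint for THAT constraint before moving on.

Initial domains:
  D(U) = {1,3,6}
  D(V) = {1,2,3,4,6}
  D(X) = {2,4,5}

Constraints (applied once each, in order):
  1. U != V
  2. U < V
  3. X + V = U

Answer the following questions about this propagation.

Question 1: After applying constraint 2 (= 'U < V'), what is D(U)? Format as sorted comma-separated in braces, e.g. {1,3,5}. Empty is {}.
Constraint 1 (U != V) on D(U)={1,3,6} D(V)={1,2,3,4,6}: no change
Constraint 2 (U < V) on D(U)={1,3,6} D(V)={1,2,3,4,6}: U {1,3,6}->{1,3}; V {1,2,3,4,6}->{2,3,4,6}
So after constraint 2: D(U) = {1,3}

Answer: {1,3}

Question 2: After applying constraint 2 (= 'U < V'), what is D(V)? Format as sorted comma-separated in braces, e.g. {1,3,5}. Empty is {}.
Answer: {2,3,4,6}

Derivation:
Constraint 1 (U != V) on D(U)={1,3,6} D(V)={1,2,3,4,6}: no change
Constraint 2 (U < V) on D(U)={1,3,6} D(V)={1,2,3,4,6}: U {1,3,6}->{1,3}; V {1,2,3,4,6}->{2,3,4,6}
So after constraint 2: D(V) = {2,3,4,6}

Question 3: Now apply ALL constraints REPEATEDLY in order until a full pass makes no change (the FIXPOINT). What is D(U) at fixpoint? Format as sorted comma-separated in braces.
pass 0 (initial): D(U)={1,3,6}
pass 1: U {1,3,6}->{}; V {1,2,3,4,6}->{}; X {2,4,5}->{}
pass 2: no change
Fixpoint after 2 passes: D(U) = {}

Answer: {}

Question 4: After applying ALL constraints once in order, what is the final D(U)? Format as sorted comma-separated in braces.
Constraint 1 (U != V) on D(U)={1,3,6} D(V)={1,2,3,4,6}: no change
Constraint 2 (U < V) on D(U)={1,3,6} D(V)={1,2,3,4,6}: U {1,3,6}->{1,3}; V {1,2,3,4,6}->{2,3,4,6}
Constraint 3 (X + V = U) on D(X)={2,4,5} D(V)={2,3,4,6} D(U)={1,3}: X {2,4,5}->{}; V {2,3,4,6}->{}; U {1,3}->{}
So after all 3 constraints: D(U) = {}

Answer: {}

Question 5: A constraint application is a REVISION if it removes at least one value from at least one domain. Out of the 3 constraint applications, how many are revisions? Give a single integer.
Answer: 2

Derivation:
Constraint 1 (U != V) on D(U)={1,3,6} D(V)={1,2,3,4,6}: no change => not a revision
Constraint 2 (U < V) on D(U)={1,3,6} D(V)={1,2,3,4,6}: U {1,3,6}->{1,3}; V {1,2,3,4,6}->{2,3,4,6} => REVISION
Constraint 3 (X + V = U) on D(X)={2,4,5} D(V)={2,3,4,6} D(U)={1,3}: X {2,4,5}->{}; V {2,3,4,6}->{}; U {1,3}->{} => REVISION
Total revisions = 2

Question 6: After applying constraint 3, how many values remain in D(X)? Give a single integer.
Answer: 0

Derivation:
Constraint 1 (U != V) on D(U)={1,3,6} D(V)={1,2,3,4,6}: no change
Constraint 2 (U < V) on D(U)={1,3,6} D(V)={1,2,3,4,6}: U {1,3,6}->{1,3}; V {1,2,3,4,6}->{2,3,4,6}
Constraint 3 (X + V = U) on D(X)={2,4,5} D(V)={2,3,4,6} D(U)={1,3}: X {2,4,5}->{}; V {2,3,4,6}->{}; U {1,3}->{}
So after constraint 3: D(X)={}, size = 0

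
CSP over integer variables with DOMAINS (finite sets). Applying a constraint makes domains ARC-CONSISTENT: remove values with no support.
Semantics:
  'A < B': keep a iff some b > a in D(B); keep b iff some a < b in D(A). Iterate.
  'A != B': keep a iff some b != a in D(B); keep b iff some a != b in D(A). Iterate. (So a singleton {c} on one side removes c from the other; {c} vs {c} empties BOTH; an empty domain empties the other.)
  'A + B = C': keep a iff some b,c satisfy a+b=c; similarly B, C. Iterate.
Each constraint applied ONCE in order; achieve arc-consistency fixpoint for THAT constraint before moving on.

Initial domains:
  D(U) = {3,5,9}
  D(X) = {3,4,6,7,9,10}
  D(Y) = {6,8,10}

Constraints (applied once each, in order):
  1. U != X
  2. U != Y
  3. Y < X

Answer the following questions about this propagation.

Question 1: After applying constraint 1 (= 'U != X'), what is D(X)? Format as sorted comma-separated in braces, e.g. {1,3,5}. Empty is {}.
Answer: {3,4,6,7,9,10}

Derivation:
Constraint 1 (U != X) on D(U)={3,5,9} D(X)={3,4,6,7,9,10}: no change
So after constraint 1: D(X) = {3,4,6,7,9,10}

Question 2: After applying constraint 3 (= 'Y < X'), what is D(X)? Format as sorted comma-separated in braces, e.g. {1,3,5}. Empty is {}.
Answer: {7,9,10}

Derivation:
Constraint 1 (U != X) on D(U)={3,5,9} D(X)={3,4,6,7,9,10}: no change
Constraint 2 (U != Y) on D(U)={3,5,9} D(Y)={6,8,10}: no change
Constraint 3 (Y < X) on D(Y)={6,8,10} D(X)={3,4,6,7,9,10}: Y {6,8,10}->{6,8}; X {3,4,6,7,9,10}->{7,9,10}
So after constraint 3: D(X) = {7,9,10}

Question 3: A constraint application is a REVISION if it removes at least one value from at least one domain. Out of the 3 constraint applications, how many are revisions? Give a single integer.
Constraint 1 (U != X) on D(U)={3,5,9} D(X)={3,4,6,7,9,10}: no change => not a revision
Constraint 2 (U != Y) on D(U)={3,5,9} D(Y)={6,8,10}: no change => not a revision
Constraint 3 (Y < X) on D(Y)={6,8,10} D(X)={3,4,6,7,9,10}: Y {6,8,10}->{6,8}; X {3,4,6,7,9,10}->{7,9,10} => REVISION
Total revisions = 1

Answer: 1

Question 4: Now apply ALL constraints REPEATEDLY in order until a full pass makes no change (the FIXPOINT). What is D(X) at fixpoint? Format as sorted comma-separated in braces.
pass 0 (initial): D(X)={3,4,6,7,9,10}
pass 1: X {3,4,6,7,9,10}->{7,9,10}; Y {6,8,10}->{6,8}
pass 2: no change
Fixpoint after 2 passes: D(X) = {7,9,10}

Answer: {7,9,10}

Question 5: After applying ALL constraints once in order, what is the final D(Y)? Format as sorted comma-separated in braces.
Answer: {6,8}

Derivation:
Constraint 1 (U != X) on D(U)={3,5,9} D(X)={3,4,6,7,9,10}: no change
Constraint 2 (U != Y) on D(U)={3,5,9} D(Y)={6,8,10}: no change
Constraint 3 (Y < X) on D(Y)={6,8,10} D(X)={3,4,6,7,9,10}: Y {6,8,10}->{6,8}; X {3,4,6,7,9,10}->{7,9,10}
So after all 3 constraints: D(Y) = {6,8}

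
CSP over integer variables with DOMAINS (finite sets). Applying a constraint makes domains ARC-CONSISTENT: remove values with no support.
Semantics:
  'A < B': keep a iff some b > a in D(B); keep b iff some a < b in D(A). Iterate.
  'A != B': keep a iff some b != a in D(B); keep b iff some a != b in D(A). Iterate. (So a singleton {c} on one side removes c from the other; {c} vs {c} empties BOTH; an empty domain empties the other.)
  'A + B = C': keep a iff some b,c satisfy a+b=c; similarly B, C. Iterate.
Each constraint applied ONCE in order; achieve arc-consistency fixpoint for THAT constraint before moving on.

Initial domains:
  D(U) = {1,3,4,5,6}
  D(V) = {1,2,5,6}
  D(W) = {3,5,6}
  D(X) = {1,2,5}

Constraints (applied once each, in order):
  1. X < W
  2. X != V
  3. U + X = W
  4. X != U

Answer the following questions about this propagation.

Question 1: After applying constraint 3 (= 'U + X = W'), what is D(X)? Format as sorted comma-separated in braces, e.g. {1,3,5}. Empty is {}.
Constraint 1 (X < W) on D(X)={1,2,5} D(W)={3,5,6}: no change
Constraint 2 (X != V) on D(X)={1,2,5} D(V)={1,2,5,6}: no change
Constraint 3 (U + X = W) on D(U)={1,3,4,5,6} D(X)={1,2,5} D(W)={3,5,6}: U {1,3,4,5,6}->{1,3,4,5}
So after constraint 3: D(X) = {1,2,5}

Answer: {1,2,5}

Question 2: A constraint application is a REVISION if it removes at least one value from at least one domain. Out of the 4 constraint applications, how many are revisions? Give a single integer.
Constraint 1 (X < W) on D(X)={1,2,5} D(W)={3,5,6}: no change => not a revision
Constraint 2 (X != V) on D(X)={1,2,5} D(V)={1,2,5,6}: no change => not a revision
Constraint 3 (U + X = W) on D(U)={1,3,4,5,6} D(X)={1,2,5} D(W)={3,5,6}: U {1,3,4,5,6}->{1,3,4,5} => REVISION
Constraint 4 (X != U) on D(X)={1,2,5} D(U)={1,3,4,5}: no change => not a revision
Total revisions = 1

Answer: 1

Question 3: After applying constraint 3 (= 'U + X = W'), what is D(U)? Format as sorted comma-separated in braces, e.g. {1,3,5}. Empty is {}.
Answer: {1,3,4,5}

Derivation:
Constraint 1 (X < W) on D(X)={1,2,5} D(W)={3,5,6}: no change
Constraint 2 (X != V) on D(X)={1,2,5} D(V)={1,2,5,6}: no change
Constraint 3 (U + X = W) on D(U)={1,3,4,5,6} D(X)={1,2,5} D(W)={3,5,6}: U {1,3,4,5,6}->{1,3,4,5}
So after constraint 3: D(U) = {1,3,4,5}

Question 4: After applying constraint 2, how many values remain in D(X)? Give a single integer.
Constraint 1 (X < W) on D(X)={1,2,5} D(W)={3,5,6}: no change
Constraint 2 (X != V) on D(X)={1,2,5} D(V)={1,2,5,6}: no change
So after constraint 2: D(X)={1,2,5}, size = 3

Answer: 3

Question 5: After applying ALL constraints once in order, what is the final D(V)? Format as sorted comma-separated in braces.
Constraint 1 (X < W) on D(X)={1,2,5} D(W)={3,5,6}: no change
Constraint 2 (X != V) on D(X)={1,2,5} D(V)={1,2,5,6}: no change
Constraint 3 (U + X = W) on D(U)={1,3,4,5,6} D(X)={1,2,5} D(W)={3,5,6}: U {1,3,4,5,6}->{1,3,4,5}
Constraint 4 (X != U) on D(X)={1,2,5} D(U)={1,3,4,5}: no change
So after all 4 constraints: D(V) = {1,2,5,6}

Answer: {1,2,5,6}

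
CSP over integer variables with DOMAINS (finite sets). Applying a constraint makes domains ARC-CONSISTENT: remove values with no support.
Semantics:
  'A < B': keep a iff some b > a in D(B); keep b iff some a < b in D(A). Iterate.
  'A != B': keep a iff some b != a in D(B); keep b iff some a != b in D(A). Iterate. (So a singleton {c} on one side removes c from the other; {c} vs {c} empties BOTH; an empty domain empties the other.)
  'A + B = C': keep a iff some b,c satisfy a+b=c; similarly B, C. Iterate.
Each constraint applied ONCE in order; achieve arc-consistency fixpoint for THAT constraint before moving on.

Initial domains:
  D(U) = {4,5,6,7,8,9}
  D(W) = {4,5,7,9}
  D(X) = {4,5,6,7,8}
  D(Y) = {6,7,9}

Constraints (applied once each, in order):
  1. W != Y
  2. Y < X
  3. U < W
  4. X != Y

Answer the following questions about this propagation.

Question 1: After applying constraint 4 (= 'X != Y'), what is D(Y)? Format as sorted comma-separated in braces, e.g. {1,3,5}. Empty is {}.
Constraint 1 (W != Y) on D(W)={4,5,7,9} D(Y)={6,7,9}: no change
Constraint 2 (Y < X) on D(Y)={6,7,9} D(X)={4,5,6,7,8}: Y {6,7,9}->{6,7}; X {4,5,6,7,8}->{7,8}
Constraint 3 (U < W) on D(U)={4,5,6,7,8,9} D(W)={4,5,7,9}: U {4,5,6,7,8,9}->{4,5,6,7,8}; W {4,5,7,9}->{5,7,9}
Constraint 4 (X != Y) on D(X)={7,8} D(Y)={6,7}: no change
So after constraint 4: D(Y) = {6,7}

Answer: {6,7}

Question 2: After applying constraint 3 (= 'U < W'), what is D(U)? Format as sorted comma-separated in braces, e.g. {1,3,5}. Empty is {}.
Constraint 1 (W != Y) on D(W)={4,5,7,9} D(Y)={6,7,9}: no change
Constraint 2 (Y < X) on D(Y)={6,7,9} D(X)={4,5,6,7,8}: Y {6,7,9}->{6,7}; X {4,5,6,7,8}->{7,8}
Constraint 3 (U < W) on D(U)={4,5,6,7,8,9} D(W)={4,5,7,9}: U {4,5,6,7,8,9}->{4,5,6,7,8}; W {4,5,7,9}->{5,7,9}
So after constraint 3: D(U) = {4,5,6,7,8}

Answer: {4,5,6,7,8}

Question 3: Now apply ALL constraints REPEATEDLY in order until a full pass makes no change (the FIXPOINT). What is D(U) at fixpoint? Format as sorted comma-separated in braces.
Answer: {4,5,6,7,8}

Derivation:
pass 0 (initial): D(U)={4,5,6,7,8,9}
pass 1: U {4,5,6,7,8,9}->{4,5,6,7,8}; W {4,5,7,9}->{5,7,9}; X {4,5,6,7,8}->{7,8}; Y {6,7,9}->{6,7}
pass 2: no change
Fixpoint after 2 passes: D(U) = {4,5,6,7,8}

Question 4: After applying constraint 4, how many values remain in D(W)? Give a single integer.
Constraint 1 (W != Y) on D(W)={4,5,7,9} D(Y)={6,7,9}: no change
Constraint 2 (Y < X) on D(Y)={6,7,9} D(X)={4,5,6,7,8}: Y {6,7,9}->{6,7}; X {4,5,6,7,8}->{7,8}
Constraint 3 (U < W) on D(U)={4,5,6,7,8,9} D(W)={4,5,7,9}: U {4,5,6,7,8,9}->{4,5,6,7,8}; W {4,5,7,9}->{5,7,9}
Constraint 4 (X != Y) on D(X)={7,8} D(Y)={6,7}: no change
So after constraint 4: D(W)={5,7,9}, size = 3

Answer: 3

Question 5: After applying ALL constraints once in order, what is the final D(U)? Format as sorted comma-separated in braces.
Constraint 1 (W != Y) on D(W)={4,5,7,9} D(Y)={6,7,9}: no change
Constraint 2 (Y < X) on D(Y)={6,7,9} D(X)={4,5,6,7,8}: Y {6,7,9}->{6,7}; X {4,5,6,7,8}->{7,8}
Constraint 3 (U < W) on D(U)={4,5,6,7,8,9} D(W)={4,5,7,9}: U {4,5,6,7,8,9}->{4,5,6,7,8}; W {4,5,7,9}->{5,7,9}
Constraint 4 (X != Y) on D(X)={7,8} D(Y)={6,7}: no change
So after all 4 constraints: D(U) = {4,5,6,7,8}

Answer: {4,5,6,7,8}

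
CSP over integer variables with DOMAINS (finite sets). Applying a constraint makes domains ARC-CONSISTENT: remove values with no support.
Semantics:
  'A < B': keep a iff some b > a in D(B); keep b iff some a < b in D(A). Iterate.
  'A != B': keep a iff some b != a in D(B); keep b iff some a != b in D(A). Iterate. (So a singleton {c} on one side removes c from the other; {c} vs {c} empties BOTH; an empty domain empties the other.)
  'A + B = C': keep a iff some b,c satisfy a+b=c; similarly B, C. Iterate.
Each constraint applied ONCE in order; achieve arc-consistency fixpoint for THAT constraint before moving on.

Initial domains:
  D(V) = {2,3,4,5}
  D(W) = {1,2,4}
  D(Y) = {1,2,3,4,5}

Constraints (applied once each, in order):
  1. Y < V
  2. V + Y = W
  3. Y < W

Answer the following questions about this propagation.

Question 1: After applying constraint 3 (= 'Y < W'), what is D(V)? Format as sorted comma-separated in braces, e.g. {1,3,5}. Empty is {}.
Answer: {2,3}

Derivation:
Constraint 1 (Y < V) on D(Y)={1,2,3,4,5} D(V)={2,3,4,5}: Y {1,2,3,4,5}->{1,2,3,4}
Constraint 2 (V + Y = W) on D(V)={2,3,4,5} D(Y)={1,2,3,4} D(W)={1,2,4}: V {2,3,4,5}->{2,3}; Y {1,2,3,4}->{1,2}; W {1,2,4}->{4}
Constraint 3 (Y < W) on D(Y)={1,2} D(W)={4}: no change
So after constraint 3: D(V) = {2,3}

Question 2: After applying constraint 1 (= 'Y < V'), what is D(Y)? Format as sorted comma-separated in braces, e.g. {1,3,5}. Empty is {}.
Answer: {1,2,3,4}

Derivation:
Constraint 1 (Y < V) on D(Y)={1,2,3,4,5} D(V)={2,3,4,5}: Y {1,2,3,4,5}->{1,2,3,4}
So after constraint 1: D(Y) = {1,2,3,4}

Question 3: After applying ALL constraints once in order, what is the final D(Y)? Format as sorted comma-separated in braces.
Answer: {1,2}

Derivation:
Constraint 1 (Y < V) on D(Y)={1,2,3,4,5} D(V)={2,3,4,5}: Y {1,2,3,4,5}->{1,2,3,4}
Constraint 2 (V + Y = W) on D(V)={2,3,4,5} D(Y)={1,2,3,4} D(W)={1,2,4}: V {2,3,4,5}->{2,3}; Y {1,2,3,4}->{1,2}; W {1,2,4}->{4}
Constraint 3 (Y < W) on D(Y)={1,2} D(W)={4}: no change
So after all 3 constraints: D(Y) = {1,2}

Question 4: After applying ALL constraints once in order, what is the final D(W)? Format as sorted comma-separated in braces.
Answer: {4}

Derivation:
Constraint 1 (Y < V) on D(Y)={1,2,3,4,5} D(V)={2,3,4,5}: Y {1,2,3,4,5}->{1,2,3,4}
Constraint 2 (V + Y = W) on D(V)={2,3,4,5} D(Y)={1,2,3,4} D(W)={1,2,4}: V {2,3,4,5}->{2,3}; Y {1,2,3,4}->{1,2}; W {1,2,4}->{4}
Constraint 3 (Y < W) on D(Y)={1,2} D(W)={4}: no change
So after all 3 constraints: D(W) = {4}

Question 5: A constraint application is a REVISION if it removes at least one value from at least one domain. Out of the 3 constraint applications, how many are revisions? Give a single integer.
Answer: 2

Derivation:
Constraint 1 (Y < V) on D(Y)={1,2,3,4,5} D(V)={2,3,4,5}: Y {1,2,3,4,5}->{1,2,3,4} => REVISION
Constraint 2 (V + Y = W) on D(V)={2,3,4,5} D(Y)={1,2,3,4} D(W)={1,2,4}: V {2,3,4,5}->{2,3}; Y {1,2,3,4}->{1,2}; W {1,2,4}->{4} => REVISION
Constraint 3 (Y < W) on D(Y)={1,2} D(W)={4}: no change => not a revision
Total revisions = 2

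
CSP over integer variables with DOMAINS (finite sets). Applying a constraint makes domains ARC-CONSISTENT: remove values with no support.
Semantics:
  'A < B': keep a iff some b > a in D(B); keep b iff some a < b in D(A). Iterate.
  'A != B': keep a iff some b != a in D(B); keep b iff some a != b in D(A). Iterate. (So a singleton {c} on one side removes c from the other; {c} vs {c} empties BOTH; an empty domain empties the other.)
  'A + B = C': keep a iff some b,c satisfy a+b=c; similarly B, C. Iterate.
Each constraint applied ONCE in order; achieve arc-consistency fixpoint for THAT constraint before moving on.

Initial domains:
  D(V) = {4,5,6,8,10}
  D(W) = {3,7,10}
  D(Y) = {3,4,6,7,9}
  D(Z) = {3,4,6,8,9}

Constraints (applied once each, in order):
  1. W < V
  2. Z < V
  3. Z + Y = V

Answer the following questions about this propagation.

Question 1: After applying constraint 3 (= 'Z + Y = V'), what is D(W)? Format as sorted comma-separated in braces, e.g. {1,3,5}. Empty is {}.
Answer: {3,7}

Derivation:
Constraint 1 (W < V) on D(W)={3,7,10} D(V)={4,5,6,8,10}: W {3,7,10}->{3,7}
Constraint 2 (Z < V) on D(Z)={3,4,6,8,9} D(V)={4,5,6,8,10}: no change
Constraint 3 (Z + Y = V) on D(Z)={3,4,6,8,9} D(Y)={3,4,6,7,9} D(V)={4,5,6,8,10}: Z {3,4,6,8,9}->{3,4,6}; Y {3,4,6,7,9}->{3,4,6,7}; V {4,5,6,8,10}->{6,8,10}
So after constraint 3: D(W) = {3,7}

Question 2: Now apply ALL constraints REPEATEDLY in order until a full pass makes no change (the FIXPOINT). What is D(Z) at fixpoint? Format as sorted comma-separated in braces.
Answer: {3,4,6}

Derivation:
pass 0 (initial): D(Z)={3,4,6,8,9}
pass 1: V {4,5,6,8,10}->{6,8,10}; W {3,7,10}->{3,7}; Y {3,4,6,7,9}->{3,4,6,7}; Z {3,4,6,8,9}->{3,4,6}
pass 2: no change
Fixpoint after 2 passes: D(Z) = {3,4,6}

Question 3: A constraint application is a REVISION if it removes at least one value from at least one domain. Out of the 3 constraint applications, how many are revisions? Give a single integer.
Answer: 2

Derivation:
Constraint 1 (W < V) on D(W)={3,7,10} D(V)={4,5,6,8,10}: W {3,7,10}->{3,7} => REVISION
Constraint 2 (Z < V) on D(Z)={3,4,6,8,9} D(V)={4,5,6,8,10}: no change => not a revision
Constraint 3 (Z + Y = V) on D(Z)={3,4,6,8,9} D(Y)={3,4,6,7,9} D(V)={4,5,6,8,10}: Z {3,4,6,8,9}->{3,4,6}; Y {3,4,6,7,9}->{3,4,6,7}; V {4,5,6,8,10}->{6,8,10} => REVISION
Total revisions = 2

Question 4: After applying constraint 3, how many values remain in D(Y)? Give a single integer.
Answer: 4

Derivation:
Constraint 1 (W < V) on D(W)={3,7,10} D(V)={4,5,6,8,10}: W {3,7,10}->{3,7}
Constraint 2 (Z < V) on D(Z)={3,4,6,8,9} D(V)={4,5,6,8,10}: no change
Constraint 3 (Z + Y = V) on D(Z)={3,4,6,8,9} D(Y)={3,4,6,7,9} D(V)={4,5,6,8,10}: Z {3,4,6,8,9}->{3,4,6}; Y {3,4,6,7,9}->{3,4,6,7}; V {4,5,6,8,10}->{6,8,10}
So after constraint 3: D(Y)={3,4,6,7}, size = 4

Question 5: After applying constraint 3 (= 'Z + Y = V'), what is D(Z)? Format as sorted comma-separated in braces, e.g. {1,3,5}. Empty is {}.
Constraint 1 (W < V) on D(W)={3,7,10} D(V)={4,5,6,8,10}: W {3,7,10}->{3,7}
Constraint 2 (Z < V) on D(Z)={3,4,6,8,9} D(V)={4,5,6,8,10}: no change
Constraint 3 (Z + Y = V) on D(Z)={3,4,6,8,9} D(Y)={3,4,6,7,9} D(V)={4,5,6,8,10}: Z {3,4,6,8,9}->{3,4,6}; Y {3,4,6,7,9}->{3,4,6,7}; V {4,5,6,8,10}->{6,8,10}
So after constraint 3: D(Z) = {3,4,6}

Answer: {3,4,6}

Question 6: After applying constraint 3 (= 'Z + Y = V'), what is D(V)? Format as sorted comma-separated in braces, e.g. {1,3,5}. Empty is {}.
Constraint 1 (W < V) on D(W)={3,7,10} D(V)={4,5,6,8,10}: W {3,7,10}->{3,7}
Constraint 2 (Z < V) on D(Z)={3,4,6,8,9} D(V)={4,5,6,8,10}: no change
Constraint 3 (Z + Y = V) on D(Z)={3,4,6,8,9} D(Y)={3,4,6,7,9} D(V)={4,5,6,8,10}: Z {3,4,6,8,9}->{3,4,6}; Y {3,4,6,7,9}->{3,4,6,7}; V {4,5,6,8,10}->{6,8,10}
So after constraint 3: D(V) = {6,8,10}

Answer: {6,8,10}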